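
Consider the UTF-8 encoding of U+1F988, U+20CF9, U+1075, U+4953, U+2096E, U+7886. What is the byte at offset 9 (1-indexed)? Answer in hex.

1-indexed offset 9 is 0-indexed offset 8.
U+1F988 → 4-byte form F0 9F A6 88 at offsets 0–3.
U+20CF9 → 4-byte form F0 A0 B3 B9 at offsets 4–7.
U+1075 → 3-byte form E1 81 B5 at offsets 8–10.
Offset 8 falls in char 3's range; it's byte 1 of E1 81 B5 = 0xE1.

0xE1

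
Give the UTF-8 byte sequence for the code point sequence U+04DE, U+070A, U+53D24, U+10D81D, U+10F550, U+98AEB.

U+04DE: 2-byte form → D3 9E.
U+070A: 2-byte form → DC 8A.
U+53D24: 4-byte form → F1 93 B4 A4.
U+10D81D: 4-byte form → F4 8D A0 9D.
U+10F550: 4-byte form → F4 8F 95 90.
U+98AEB: 4-byte form → F2 98 AB AB.
Concatenated (20 bytes): D3 9E DC 8A F1 93 B4 A4 F4 8D A0 9D F4 8F 95 90 F2 98 AB AB.

D3 9E DC 8A F1 93 B4 A4 F4 8D A0 9D F4 8F 95 90 F2 98 AB AB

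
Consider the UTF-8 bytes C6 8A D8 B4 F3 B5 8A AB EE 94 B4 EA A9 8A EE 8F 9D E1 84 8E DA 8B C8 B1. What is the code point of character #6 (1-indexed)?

Offset 0: leading byte 0xC6 = 11000110 → 2-byte char #1 = C6 8A.
Offset 2: leading byte 0xD8 = 11011000 → 2-byte char #2 = D8 B4.
Offset 4: leading byte 0xF3 = 11110011 → 4-byte char #3 = F3 B5 8A AB.
Offset 8: leading byte 0xEE = 11101110 → 3-byte char #4 = EE 94 B4.
Offset 11: leading byte 0xEA = 11101010 → 3-byte char #5 = EA A9 8A.
Offset 14: leading byte 0xEE = 11101110 → 3-byte char #6 = EE 8F 9D.
Leading byte 0xEE = 11101110 matches 1110xxxx → 3-byte sequence.
Byte 1: 0xEE = 11101110, payload 1110 (4 bits).
Byte 2: 0x8F = 10001111 (10xxxxxx ✓), payload 001111.
Byte 3: 0x9D = 10011101 (10xxxxxx ✓), payload 011101.
Concatenate: 1110001111011101 = 0xE3DD (16 bits → U+E3DD).

U+E3DD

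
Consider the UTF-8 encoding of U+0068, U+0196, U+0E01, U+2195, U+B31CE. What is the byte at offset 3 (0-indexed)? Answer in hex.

U+0068 → 1-byte form 68 at offsets 0–0.
U+0196 → 2-byte form C6 96 at offsets 1–2.
U+0E01 → 3-byte form E0 B8 81 at offsets 3–5.
Offset 3 falls in char 3's range; it's byte 1 of E0 B8 81 = 0xE0.

0xE0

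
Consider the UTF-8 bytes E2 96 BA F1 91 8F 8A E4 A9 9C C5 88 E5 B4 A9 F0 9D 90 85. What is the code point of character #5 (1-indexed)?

Offset 0: leading byte 0xE2 = 11100010 → 3-byte char #1 = E2 96 BA.
Offset 3: leading byte 0xF1 = 11110001 → 4-byte char #2 = F1 91 8F 8A.
Offset 7: leading byte 0xE4 = 11100100 → 3-byte char #3 = E4 A9 9C.
Offset 10: leading byte 0xC5 = 11000101 → 2-byte char #4 = C5 88.
Offset 12: leading byte 0xE5 = 11100101 → 3-byte char #5 = E5 B4 A9.
Leading byte 0xE5 = 11100101 matches 1110xxxx → 3-byte sequence.
Byte 1: 0xE5 = 11100101, payload 0101 (4 bits).
Byte 2: 0xB4 = 10110100 (10xxxxxx ✓), payload 110100.
Byte 3: 0xA9 = 10101001 (10xxxxxx ✓), payload 101001.
Concatenate: 0101110100101001 = 0x5D29 (16 bits → U+5D29).

U+5D29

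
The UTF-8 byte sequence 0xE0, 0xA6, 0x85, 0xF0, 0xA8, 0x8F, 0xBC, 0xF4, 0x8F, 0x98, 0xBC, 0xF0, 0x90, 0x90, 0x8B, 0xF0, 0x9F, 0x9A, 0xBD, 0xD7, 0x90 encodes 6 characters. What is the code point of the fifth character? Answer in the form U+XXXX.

Offset 0: leading byte 0xE0 = 11100000 → 3-byte char #1 = E0 A6 85.
Offset 3: leading byte 0xF0 = 11110000 → 4-byte char #2 = F0 A8 8F BC.
Offset 7: leading byte 0xF4 = 11110100 → 4-byte char #3 = F4 8F 98 BC.
Offset 11: leading byte 0xF0 = 11110000 → 4-byte char #4 = F0 90 90 8B.
Offset 15: leading byte 0xF0 = 11110000 → 4-byte char #5 = F0 9F 9A BD.
Leading byte 0xF0 = 11110000 matches 11110xxx → 4-byte sequence.
Byte 1: 0xF0 = 11110000, payload 000 (3 bits).
Byte 2: 0x9F = 10011111 (10xxxxxx ✓), payload 011111.
Byte 3: 0x9A = 10011010 (10xxxxxx ✓), payload 011010.
Byte 4: 0xBD = 10111101 (10xxxxxx ✓), payload 111101.
Concatenate: 000011111011010111101 = 0x1F6BD (21 bits → U+1F6BD).

U+1F6BD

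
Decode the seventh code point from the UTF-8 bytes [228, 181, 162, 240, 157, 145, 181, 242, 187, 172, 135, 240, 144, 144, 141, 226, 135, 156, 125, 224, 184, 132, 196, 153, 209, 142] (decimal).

Offset 0: leading byte 0xE4 = 11100100 → 3-byte char #1 = E4 B5 A2.
Offset 3: leading byte 0xF0 = 11110000 → 4-byte char #2 = F0 9D 91 B5.
Offset 7: leading byte 0xF2 = 11110010 → 4-byte char #3 = F2 BB AC 87.
Offset 11: leading byte 0xF0 = 11110000 → 4-byte char #4 = F0 90 90 8D.
Offset 15: leading byte 0xE2 = 11100010 → 3-byte char #5 = E2 87 9C.
Offset 18: leading byte 0x7D = 01111101 → 1-byte char #6 = 7D.
Offset 19: leading byte 0xE0 = 11100000 → 3-byte char #7 = E0 B8 84.
Leading byte 0xE0 = 11100000 matches 1110xxxx → 3-byte sequence.
Byte 1: 0xE0 = 11100000, payload 0000 (4 bits).
Byte 2: 0xB8 = 10111000 (10xxxxxx ✓), payload 111000.
Byte 3: 0x84 = 10000100 (10xxxxxx ✓), payload 000100.
Concatenate: 0000111000000100 = 0xE04 (16 bits → U+0E04).

U+0E04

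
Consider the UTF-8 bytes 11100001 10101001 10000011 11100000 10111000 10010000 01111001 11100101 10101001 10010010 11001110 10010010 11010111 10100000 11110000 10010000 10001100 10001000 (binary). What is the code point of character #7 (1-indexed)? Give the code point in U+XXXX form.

U+10308

Offset 0: leading byte 0xE1 = 11100001 → 3-byte char #1 = E1 A9 83.
Offset 3: leading byte 0xE0 = 11100000 → 3-byte char #2 = E0 B8 90.
Offset 6: leading byte 0x79 = 01111001 → 1-byte char #3 = 79.
Offset 7: leading byte 0xE5 = 11100101 → 3-byte char #4 = E5 A9 92.
Offset 10: leading byte 0xCE = 11001110 → 2-byte char #5 = CE 92.
Offset 12: leading byte 0xD7 = 11010111 → 2-byte char #6 = D7 A0.
Offset 14: leading byte 0xF0 = 11110000 → 4-byte char #7 = F0 90 8C 88.
Leading byte 0xF0 = 11110000 matches 11110xxx → 4-byte sequence.
Byte 1: 0xF0 = 11110000, payload 000 (3 bits).
Byte 2: 0x90 = 10010000 (10xxxxxx ✓), payload 010000.
Byte 3: 0x8C = 10001100 (10xxxxxx ✓), payload 001100.
Byte 4: 0x88 = 10001000 (10xxxxxx ✓), payload 001000.
Concatenate: 000010000001100001000 = 0x10308 (21 bits → U+10308).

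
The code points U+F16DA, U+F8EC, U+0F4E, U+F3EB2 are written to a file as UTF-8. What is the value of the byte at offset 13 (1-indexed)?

0xBA

1-indexed offset 13 is 0-indexed offset 12.
U+F16DA → 4-byte form F3 B1 9B 9A at offsets 0–3.
U+F8EC → 3-byte form EF A3 AC at offsets 4–6.
U+0F4E → 3-byte form E0 BD 8E at offsets 7–9.
U+F3EB2 → 4-byte form F3 B3 BA B2 at offsets 10–13.
Offset 12 falls in char 4's range; it's byte 3 of F3 B3 BA B2 = 0xBA.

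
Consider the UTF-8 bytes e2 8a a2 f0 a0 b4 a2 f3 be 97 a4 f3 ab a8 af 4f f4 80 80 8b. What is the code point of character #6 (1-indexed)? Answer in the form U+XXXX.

Offset 0: leading byte 0xE2 = 11100010 → 3-byte char #1 = E2 8A A2.
Offset 3: leading byte 0xF0 = 11110000 → 4-byte char #2 = F0 A0 B4 A2.
Offset 7: leading byte 0xF3 = 11110011 → 4-byte char #3 = F3 BE 97 A4.
Offset 11: leading byte 0xF3 = 11110011 → 4-byte char #4 = F3 AB A8 AF.
Offset 15: leading byte 0x4F = 01001111 → 1-byte char #5 = 4F.
Offset 16: leading byte 0xF4 = 11110100 → 4-byte char #6 = F4 80 80 8B.
Leading byte 0xF4 = 11110100 matches 11110xxx → 4-byte sequence.
Byte 1: 0xF4 = 11110100, payload 100 (3 bits).
Byte 2: 0x80 = 10000000 (10xxxxxx ✓), payload 000000.
Byte 3: 0x80 = 10000000 (10xxxxxx ✓), payload 000000.
Byte 4: 0x8B = 10001011 (10xxxxxx ✓), payload 001011.
Concatenate: 100000000000000001011 = 0x10000B (21 bits → U+10000B).

U+10000B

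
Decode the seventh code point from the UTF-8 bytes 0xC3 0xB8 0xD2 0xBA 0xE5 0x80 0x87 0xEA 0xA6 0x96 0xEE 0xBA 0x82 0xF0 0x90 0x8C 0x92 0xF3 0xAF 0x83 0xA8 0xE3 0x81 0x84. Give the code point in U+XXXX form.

Offset 0: leading byte 0xC3 = 11000011 → 2-byte char #1 = C3 B8.
Offset 2: leading byte 0xD2 = 11010010 → 2-byte char #2 = D2 BA.
Offset 4: leading byte 0xE5 = 11100101 → 3-byte char #3 = E5 80 87.
Offset 7: leading byte 0xEA = 11101010 → 3-byte char #4 = EA A6 96.
Offset 10: leading byte 0xEE = 11101110 → 3-byte char #5 = EE BA 82.
Offset 13: leading byte 0xF0 = 11110000 → 4-byte char #6 = F0 90 8C 92.
Offset 17: leading byte 0xF3 = 11110011 → 4-byte char #7 = F3 AF 83 A8.
Leading byte 0xF3 = 11110011 matches 11110xxx → 4-byte sequence.
Byte 1: 0xF3 = 11110011, payload 011 (3 bits).
Byte 2: 0xAF = 10101111 (10xxxxxx ✓), payload 101111.
Byte 3: 0x83 = 10000011 (10xxxxxx ✓), payload 000011.
Byte 4: 0xA8 = 10101000 (10xxxxxx ✓), payload 101000.
Concatenate: 011101111000011101000 = 0xEF0E8 (21 bits → U+EF0E8).

U+EF0E8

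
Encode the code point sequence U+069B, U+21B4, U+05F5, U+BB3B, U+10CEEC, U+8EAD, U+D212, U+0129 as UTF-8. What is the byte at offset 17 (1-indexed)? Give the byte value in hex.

1-indexed offset 17 is 0-indexed offset 16.
U+069B → 2-byte form DA 9B at offsets 0–1.
U+21B4 → 3-byte form E2 86 B4 at offsets 2–4.
U+05F5 → 2-byte form D7 B5 at offsets 5–6.
U+BB3B → 3-byte form EB AC BB at offsets 7–9.
U+10CEEC → 4-byte form F4 8C BB AC at offsets 10–13.
U+8EAD → 3-byte form E8 BA AD at offsets 14–16.
Offset 16 falls in char 6's range; it's byte 3 of E8 BA AD = 0xAD.

0xAD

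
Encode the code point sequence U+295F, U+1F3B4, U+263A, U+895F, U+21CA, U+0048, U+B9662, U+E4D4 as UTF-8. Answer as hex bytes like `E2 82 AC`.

U+295F: 3-byte form → E2 A5 9F.
U+1F3B4: 4-byte form → F0 9F 8E B4.
U+263A: 3-byte form → E2 98 BA.
U+895F: 3-byte form → E8 A5 9F.
U+21CA: 3-byte form → E2 87 8A.
U+0048: 1-byte form → 48.
U+B9662: 4-byte form → F2 B9 99 A2.
U+E4D4: 3-byte form → EE 93 94.
Concatenated (24 bytes): E2 A5 9F F0 9F 8E B4 E2 98 BA E8 A5 9F E2 87 8A 48 F2 B9 99 A2 EE 93 94.

E2 A5 9F F0 9F 8E B4 E2 98 BA E8 A5 9F E2 87 8A 48 F2 B9 99 A2 EE 93 94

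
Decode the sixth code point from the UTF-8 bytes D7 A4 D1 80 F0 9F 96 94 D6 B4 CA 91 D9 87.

U+0647

Offset 0: leading byte 0xD7 = 11010111 → 2-byte char #1 = D7 A4.
Offset 2: leading byte 0xD1 = 11010001 → 2-byte char #2 = D1 80.
Offset 4: leading byte 0xF0 = 11110000 → 4-byte char #3 = F0 9F 96 94.
Offset 8: leading byte 0xD6 = 11010110 → 2-byte char #4 = D6 B4.
Offset 10: leading byte 0xCA = 11001010 → 2-byte char #5 = CA 91.
Offset 12: leading byte 0xD9 = 11011001 → 2-byte char #6 = D9 87.
Leading byte 0xD9 = 11011001 matches 110xxxxx → 2-byte sequence.
Byte 1: 0xD9 = 11011001, payload 11001 (5 bits).
Byte 2: 0x87 = 10000111 (10xxxxxx ✓), payload 000111.
Concatenate: 11001000111 = 0x647 (11 bits → U+0647).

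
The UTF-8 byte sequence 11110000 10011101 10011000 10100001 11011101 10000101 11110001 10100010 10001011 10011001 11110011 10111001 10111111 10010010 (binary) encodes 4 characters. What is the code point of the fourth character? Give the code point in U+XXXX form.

Offset 0: leading byte 0xF0 = 11110000 → 4-byte char #1 = F0 9D 98 A1.
Offset 4: leading byte 0xDD = 11011101 → 2-byte char #2 = DD 85.
Offset 6: leading byte 0xF1 = 11110001 → 4-byte char #3 = F1 A2 8B 99.
Offset 10: leading byte 0xF3 = 11110011 → 4-byte char #4 = F3 B9 BF 92.
Leading byte 0xF3 = 11110011 matches 11110xxx → 4-byte sequence.
Byte 1: 0xF3 = 11110011, payload 011 (3 bits).
Byte 2: 0xB9 = 10111001 (10xxxxxx ✓), payload 111001.
Byte 3: 0xBF = 10111111 (10xxxxxx ✓), payload 111111.
Byte 4: 0x92 = 10010010 (10xxxxxx ✓), payload 010010.
Concatenate: 011111001111111010010 = 0xF9FD2 (21 bits → U+F9FD2).

U+F9FD2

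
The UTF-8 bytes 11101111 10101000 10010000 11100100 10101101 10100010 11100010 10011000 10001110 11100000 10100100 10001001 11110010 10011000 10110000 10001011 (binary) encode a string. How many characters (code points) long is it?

Byte at offset 0: 0xEF = 11101111 → 3-byte char (#1). Advance 3.
Byte at offset 3: 0xE4 = 11100100 → 3-byte char (#2). Advance 3.
Byte at offset 6: 0xE2 = 11100010 → 3-byte char (#3). Advance 3.
Byte at offset 9: 0xE0 = 11100000 → 3-byte char (#4). Advance 3.
Byte at offset 12: 0xF2 = 11110010 → 4-byte char (#5). Advance 4.
Reached end at offset 16 after 5 code points.

5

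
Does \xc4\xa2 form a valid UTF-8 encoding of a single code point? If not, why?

Leading byte 0xC4 = 11000100 → 2-byte form.
Continuation bytes 0xA2=10100010 all match 10xxxxxx.
Decoded value 0x122 is ≥ 0x80 (shortest form) and not a surrogate.

valid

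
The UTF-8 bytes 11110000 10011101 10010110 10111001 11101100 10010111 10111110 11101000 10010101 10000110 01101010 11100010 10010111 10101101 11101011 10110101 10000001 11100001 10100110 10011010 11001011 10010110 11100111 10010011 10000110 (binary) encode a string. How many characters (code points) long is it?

Byte at offset 0: 0xF0 = 11110000 → 4-byte char (#1). Advance 4.
Byte at offset 4: 0xEC = 11101100 → 3-byte char (#2). Advance 3.
Byte at offset 7: 0xE8 = 11101000 → 3-byte char (#3). Advance 3.
Byte at offset 10: 0x6A = 01101010 → 1-byte char (#4). Advance 1.
Byte at offset 11: 0xE2 = 11100010 → 3-byte char (#5). Advance 3.
Byte at offset 14: 0xEB = 11101011 → 3-byte char (#6). Advance 3.
Byte at offset 17: 0xE1 = 11100001 → 3-byte char (#7). Advance 3.
Byte at offset 20: 0xCB = 11001011 → 2-byte char (#8). Advance 2.
Byte at offset 22: 0xE7 = 11100111 → 3-byte char (#9). Advance 3.
Reached end at offset 25 after 9 code points.

9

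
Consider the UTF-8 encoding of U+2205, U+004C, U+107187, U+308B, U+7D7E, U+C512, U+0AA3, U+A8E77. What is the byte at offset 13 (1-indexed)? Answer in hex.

1-indexed offset 13 is 0-indexed offset 12.
U+2205 → 3-byte form E2 88 85 at offsets 0–2.
U+004C → 1-byte form 4C at offsets 3–3.
U+107187 → 4-byte form F4 87 86 87 at offsets 4–7.
U+308B → 3-byte form E3 82 8B at offsets 8–10.
U+7D7E → 3-byte form E7 B5 BE at offsets 11–13.
Offset 12 falls in char 5's range; it's byte 2 of E7 B5 BE = 0xB5.

0xB5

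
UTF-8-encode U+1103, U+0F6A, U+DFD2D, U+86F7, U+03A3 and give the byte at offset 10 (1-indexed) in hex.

1-indexed offset 10 is 0-indexed offset 9.
U+1103 → 3-byte form E1 84 83 at offsets 0–2.
U+0F6A → 3-byte form E0 BD AA at offsets 3–5.
U+DFD2D → 4-byte form F3 9F B4 AD at offsets 6–9.
Offset 9 falls in char 3's range; it's byte 4 of F3 9F B4 AD = 0xAD.

0xAD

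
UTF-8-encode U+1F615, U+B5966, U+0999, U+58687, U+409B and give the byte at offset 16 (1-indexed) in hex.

1-indexed offset 16 is 0-indexed offset 15.
U+1F615 → 4-byte form F0 9F 98 95 at offsets 0–3.
U+B5966 → 4-byte form F2 B5 A5 A6 at offsets 4–7.
U+0999 → 3-byte form E0 A6 99 at offsets 8–10.
U+58687 → 4-byte form F1 98 9A 87 at offsets 11–14.
U+409B → 3-byte form E4 82 9B at offsets 15–17.
Offset 15 falls in char 5's range; it's byte 1 of E4 82 9B = 0xE4.

0xE4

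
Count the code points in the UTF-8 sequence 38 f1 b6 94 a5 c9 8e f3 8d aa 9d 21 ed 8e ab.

6

Byte at offset 0: 0x38 = 00111000 → 1-byte char (#1). Advance 1.
Byte at offset 1: 0xF1 = 11110001 → 4-byte char (#2). Advance 4.
Byte at offset 5: 0xC9 = 11001001 → 2-byte char (#3). Advance 2.
Byte at offset 7: 0xF3 = 11110011 → 4-byte char (#4). Advance 4.
Byte at offset 11: 0x21 = 00100001 → 1-byte char (#5). Advance 1.
Byte at offset 12: 0xED = 11101101 → 3-byte char (#6). Advance 3.
Reached end at offset 15 after 6 code points.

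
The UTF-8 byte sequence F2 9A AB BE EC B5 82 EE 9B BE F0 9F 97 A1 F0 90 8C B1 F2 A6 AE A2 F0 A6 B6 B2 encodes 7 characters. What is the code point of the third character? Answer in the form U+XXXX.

U+E6FE

Offset 0: leading byte 0xF2 = 11110010 → 4-byte char #1 = F2 9A AB BE.
Offset 4: leading byte 0xEC = 11101100 → 3-byte char #2 = EC B5 82.
Offset 7: leading byte 0xEE = 11101110 → 3-byte char #3 = EE 9B BE.
Leading byte 0xEE = 11101110 matches 1110xxxx → 3-byte sequence.
Byte 1: 0xEE = 11101110, payload 1110 (4 bits).
Byte 2: 0x9B = 10011011 (10xxxxxx ✓), payload 011011.
Byte 3: 0xBE = 10111110 (10xxxxxx ✓), payload 111110.
Concatenate: 1110011011111110 = 0xE6FE (16 bits → U+E6FE).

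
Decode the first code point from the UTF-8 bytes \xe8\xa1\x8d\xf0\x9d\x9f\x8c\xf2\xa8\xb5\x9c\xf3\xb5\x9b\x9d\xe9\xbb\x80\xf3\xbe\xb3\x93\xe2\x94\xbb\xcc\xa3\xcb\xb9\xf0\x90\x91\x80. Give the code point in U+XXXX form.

Offset 0: leading byte 0xE8 = 11101000 → 3-byte char #1 = E8 A1 8D.
Leading byte 0xE8 = 11101000 matches 1110xxxx → 3-byte sequence.
Byte 1: 0xE8 = 11101000, payload 1000 (4 bits).
Byte 2: 0xA1 = 10100001 (10xxxxxx ✓), payload 100001.
Byte 3: 0x8D = 10001101 (10xxxxxx ✓), payload 001101.
Concatenate: 1000100001001101 = 0x884D (16 bits → U+884D).

U+884D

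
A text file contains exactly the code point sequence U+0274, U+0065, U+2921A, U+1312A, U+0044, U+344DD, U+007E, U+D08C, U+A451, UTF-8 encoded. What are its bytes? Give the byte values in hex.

C9 B4 65 F0 A9 88 9A F0 93 84 AA 44 F0 B4 93 9D 7E ED 82 8C EA 91 91

U+0274: 2-byte form → C9 B4.
U+0065: 1-byte form → 65.
U+2921A: 4-byte form → F0 A9 88 9A.
U+1312A: 4-byte form → F0 93 84 AA.
U+0044: 1-byte form → 44.
U+344DD: 4-byte form → F0 B4 93 9D.
U+007E: 1-byte form → 7E.
U+D08C: 3-byte form → ED 82 8C.
U+A451: 3-byte form → EA 91 91.
Concatenated (23 bytes): C9 B4 65 F0 A9 88 9A F0 93 84 AA 44 F0 B4 93 9D 7E ED 82 8C EA 91 91.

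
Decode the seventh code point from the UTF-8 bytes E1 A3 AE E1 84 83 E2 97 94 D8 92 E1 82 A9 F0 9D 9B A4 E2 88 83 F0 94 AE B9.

Offset 0: leading byte 0xE1 = 11100001 → 3-byte char #1 = E1 A3 AE.
Offset 3: leading byte 0xE1 = 11100001 → 3-byte char #2 = E1 84 83.
Offset 6: leading byte 0xE2 = 11100010 → 3-byte char #3 = E2 97 94.
Offset 9: leading byte 0xD8 = 11011000 → 2-byte char #4 = D8 92.
Offset 11: leading byte 0xE1 = 11100001 → 3-byte char #5 = E1 82 A9.
Offset 14: leading byte 0xF0 = 11110000 → 4-byte char #6 = F0 9D 9B A4.
Offset 18: leading byte 0xE2 = 11100010 → 3-byte char #7 = E2 88 83.
Leading byte 0xE2 = 11100010 matches 1110xxxx → 3-byte sequence.
Byte 1: 0xE2 = 11100010, payload 0010 (4 bits).
Byte 2: 0x88 = 10001000 (10xxxxxx ✓), payload 001000.
Byte 3: 0x83 = 10000011 (10xxxxxx ✓), payload 000011.
Concatenate: 0010001000000011 = 0x2203 (16 bits → U+2203).

U+2203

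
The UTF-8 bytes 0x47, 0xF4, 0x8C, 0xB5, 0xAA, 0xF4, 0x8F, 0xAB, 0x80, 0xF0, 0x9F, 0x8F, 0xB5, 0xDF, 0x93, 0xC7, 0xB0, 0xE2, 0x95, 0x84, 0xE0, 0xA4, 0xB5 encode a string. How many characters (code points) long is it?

8

Byte at offset 0: 0x47 = 01000111 → 1-byte char (#1). Advance 1.
Byte at offset 1: 0xF4 = 11110100 → 4-byte char (#2). Advance 4.
Byte at offset 5: 0xF4 = 11110100 → 4-byte char (#3). Advance 4.
Byte at offset 9: 0xF0 = 11110000 → 4-byte char (#4). Advance 4.
Byte at offset 13: 0xDF = 11011111 → 2-byte char (#5). Advance 2.
Byte at offset 15: 0xC7 = 11000111 → 2-byte char (#6). Advance 2.
Byte at offset 17: 0xE2 = 11100010 → 3-byte char (#7). Advance 3.
Byte at offset 20: 0xE0 = 11100000 → 3-byte char (#8). Advance 3.
Reached end at offset 23 after 8 code points.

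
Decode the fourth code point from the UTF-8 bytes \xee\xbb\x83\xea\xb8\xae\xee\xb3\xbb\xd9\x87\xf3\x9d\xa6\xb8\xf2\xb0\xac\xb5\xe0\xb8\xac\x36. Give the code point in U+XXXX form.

U+0647

Offset 0: leading byte 0xEE = 11101110 → 3-byte char #1 = EE BB 83.
Offset 3: leading byte 0xEA = 11101010 → 3-byte char #2 = EA B8 AE.
Offset 6: leading byte 0xEE = 11101110 → 3-byte char #3 = EE B3 BB.
Offset 9: leading byte 0xD9 = 11011001 → 2-byte char #4 = D9 87.
Leading byte 0xD9 = 11011001 matches 110xxxxx → 2-byte sequence.
Byte 1: 0xD9 = 11011001, payload 11001 (5 bits).
Byte 2: 0x87 = 10000111 (10xxxxxx ✓), payload 000111.
Concatenate: 11001000111 = 0x647 (11 bits → U+0647).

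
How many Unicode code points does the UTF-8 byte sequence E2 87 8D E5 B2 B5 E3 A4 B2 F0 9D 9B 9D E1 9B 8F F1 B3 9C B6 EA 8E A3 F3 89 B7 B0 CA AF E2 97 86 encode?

Byte at offset 0: 0xE2 = 11100010 → 3-byte char (#1). Advance 3.
Byte at offset 3: 0xE5 = 11100101 → 3-byte char (#2). Advance 3.
Byte at offset 6: 0xE3 = 11100011 → 3-byte char (#3). Advance 3.
Byte at offset 9: 0xF0 = 11110000 → 4-byte char (#4). Advance 4.
Byte at offset 13: 0xE1 = 11100001 → 3-byte char (#5). Advance 3.
Byte at offset 16: 0xF1 = 11110001 → 4-byte char (#6). Advance 4.
Byte at offset 20: 0xEA = 11101010 → 3-byte char (#7). Advance 3.
Byte at offset 23: 0xF3 = 11110011 → 4-byte char (#8). Advance 4.
Byte at offset 27: 0xCA = 11001010 → 2-byte char (#9). Advance 2.
Byte at offset 29: 0xE2 = 11100010 → 3-byte char (#10). Advance 3.
Reached end at offset 32 after 10 code points.

10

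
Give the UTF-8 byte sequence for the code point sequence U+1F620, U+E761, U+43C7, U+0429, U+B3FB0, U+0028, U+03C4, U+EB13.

F0 9F 98 A0 EE 9D A1 E4 8F 87 D0 A9 F2 B3 BE B0 28 CF 84 EE AC 93

U+1F620: 4-byte form → F0 9F 98 A0.
U+E761: 3-byte form → EE 9D A1.
U+43C7: 3-byte form → E4 8F 87.
U+0429: 2-byte form → D0 A9.
U+B3FB0: 4-byte form → F2 B3 BE B0.
U+0028: 1-byte form → 28.
U+03C4: 2-byte form → CF 84.
U+EB13: 3-byte form → EE AC 93.
Concatenated (22 bytes): F0 9F 98 A0 EE 9D A1 E4 8F 87 D0 A9 F2 B3 BE B0 28 CF 84 EE AC 93.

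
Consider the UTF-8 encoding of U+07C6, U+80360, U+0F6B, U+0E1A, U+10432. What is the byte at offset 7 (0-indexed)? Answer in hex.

U+07C6 → 2-byte form DF 86 at offsets 0–1.
U+80360 → 4-byte form F2 80 8D A0 at offsets 2–5.
U+0F6B → 3-byte form E0 BD AB at offsets 6–8.
Offset 7 falls in char 3's range; it's byte 2 of E0 BD AB = 0xBD.

0xBD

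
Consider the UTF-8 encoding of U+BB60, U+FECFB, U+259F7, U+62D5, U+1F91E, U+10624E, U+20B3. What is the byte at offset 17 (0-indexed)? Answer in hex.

U+BB60 → 3-byte form EB AD A0 at offsets 0–2.
U+FECFB → 4-byte form F3 BE B3 BB at offsets 3–6.
U+259F7 → 4-byte form F0 A5 A7 B7 at offsets 7–10.
U+62D5 → 3-byte form E6 8B 95 at offsets 11–13.
U+1F91E → 4-byte form F0 9F A4 9E at offsets 14–17.
Offset 17 falls in char 5's range; it's byte 4 of F0 9F A4 9E = 0x9E.

0x9E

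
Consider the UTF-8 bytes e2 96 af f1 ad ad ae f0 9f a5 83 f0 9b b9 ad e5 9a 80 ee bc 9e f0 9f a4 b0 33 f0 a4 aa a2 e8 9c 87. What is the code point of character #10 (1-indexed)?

Offset 0: leading byte 0xE2 = 11100010 → 3-byte char #1 = E2 96 AF.
Offset 3: leading byte 0xF1 = 11110001 → 4-byte char #2 = F1 AD AD AE.
Offset 7: leading byte 0xF0 = 11110000 → 4-byte char #3 = F0 9F A5 83.
Offset 11: leading byte 0xF0 = 11110000 → 4-byte char #4 = F0 9B B9 AD.
Offset 15: leading byte 0xE5 = 11100101 → 3-byte char #5 = E5 9A 80.
Offset 18: leading byte 0xEE = 11101110 → 3-byte char #6 = EE BC 9E.
Offset 21: leading byte 0xF0 = 11110000 → 4-byte char #7 = F0 9F A4 B0.
Offset 25: leading byte 0x33 = 00110011 → 1-byte char #8 = 33.
Offset 26: leading byte 0xF0 = 11110000 → 4-byte char #9 = F0 A4 AA A2.
Offset 30: leading byte 0xE8 = 11101000 → 3-byte char #10 = E8 9C 87.
Leading byte 0xE8 = 11101000 matches 1110xxxx → 3-byte sequence.
Byte 1: 0xE8 = 11101000, payload 1000 (4 bits).
Byte 2: 0x9C = 10011100 (10xxxxxx ✓), payload 011100.
Byte 3: 0x87 = 10000111 (10xxxxxx ✓), payload 000111.
Concatenate: 1000011100000111 = 0x8707 (16 bits → U+8707).

U+8707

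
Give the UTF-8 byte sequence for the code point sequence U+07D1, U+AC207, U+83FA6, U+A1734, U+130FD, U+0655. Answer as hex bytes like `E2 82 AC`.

U+07D1: 2-byte form → DF 91.
U+AC207: 4-byte form → F2 AC 88 87.
U+83FA6: 4-byte form → F2 83 BE A6.
U+A1734: 4-byte form → F2 A1 9C B4.
U+130FD: 4-byte form → F0 93 83 BD.
U+0655: 2-byte form → D9 95.
Concatenated (20 bytes): DF 91 F2 AC 88 87 F2 83 BE A6 F2 A1 9C B4 F0 93 83 BD D9 95.

DF 91 F2 AC 88 87 F2 83 BE A6 F2 A1 9C B4 F0 93 83 BD D9 95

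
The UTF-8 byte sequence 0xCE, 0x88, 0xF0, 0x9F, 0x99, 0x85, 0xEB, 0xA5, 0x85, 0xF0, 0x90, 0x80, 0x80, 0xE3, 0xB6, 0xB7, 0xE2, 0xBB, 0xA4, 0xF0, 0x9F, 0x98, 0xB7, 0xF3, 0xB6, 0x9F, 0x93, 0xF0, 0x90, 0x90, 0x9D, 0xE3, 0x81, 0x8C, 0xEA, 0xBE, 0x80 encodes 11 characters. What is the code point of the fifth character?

Offset 0: leading byte 0xCE = 11001110 → 2-byte char #1 = CE 88.
Offset 2: leading byte 0xF0 = 11110000 → 4-byte char #2 = F0 9F 99 85.
Offset 6: leading byte 0xEB = 11101011 → 3-byte char #3 = EB A5 85.
Offset 9: leading byte 0xF0 = 11110000 → 4-byte char #4 = F0 90 80 80.
Offset 13: leading byte 0xE3 = 11100011 → 3-byte char #5 = E3 B6 B7.
Leading byte 0xE3 = 11100011 matches 1110xxxx → 3-byte sequence.
Byte 1: 0xE3 = 11100011, payload 0011 (4 bits).
Byte 2: 0xB6 = 10110110 (10xxxxxx ✓), payload 110110.
Byte 3: 0xB7 = 10110111 (10xxxxxx ✓), payload 110111.
Concatenate: 0011110110110111 = 0x3DB7 (16 bits → U+3DB7).

U+3DB7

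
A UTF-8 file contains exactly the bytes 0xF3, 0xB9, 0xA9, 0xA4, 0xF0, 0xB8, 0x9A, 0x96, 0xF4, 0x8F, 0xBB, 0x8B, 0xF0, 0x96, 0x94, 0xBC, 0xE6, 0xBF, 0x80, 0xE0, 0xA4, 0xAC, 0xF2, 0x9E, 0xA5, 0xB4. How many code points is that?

7

Byte at offset 0: 0xF3 = 11110011 → 4-byte char (#1). Advance 4.
Byte at offset 4: 0xF0 = 11110000 → 4-byte char (#2). Advance 4.
Byte at offset 8: 0xF4 = 11110100 → 4-byte char (#3). Advance 4.
Byte at offset 12: 0xF0 = 11110000 → 4-byte char (#4). Advance 4.
Byte at offset 16: 0xE6 = 11100110 → 3-byte char (#5). Advance 3.
Byte at offset 19: 0xE0 = 11100000 → 3-byte char (#6). Advance 3.
Byte at offset 22: 0xF2 = 11110010 → 4-byte char (#7). Advance 4.
Reached end at offset 26 after 7 code points.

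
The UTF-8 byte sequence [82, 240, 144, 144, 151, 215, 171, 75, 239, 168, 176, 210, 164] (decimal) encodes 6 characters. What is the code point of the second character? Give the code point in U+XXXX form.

Offset 0: leading byte 0x52 = 01010010 → 1-byte char #1 = 52.
Offset 1: leading byte 0xF0 = 11110000 → 4-byte char #2 = F0 90 90 97.
Leading byte 0xF0 = 11110000 matches 11110xxx → 4-byte sequence.
Byte 1: 0xF0 = 11110000, payload 000 (3 bits).
Byte 2: 0x90 = 10010000 (10xxxxxx ✓), payload 010000.
Byte 3: 0x90 = 10010000 (10xxxxxx ✓), payload 010000.
Byte 4: 0x97 = 10010111 (10xxxxxx ✓), payload 010111.
Concatenate: 000010000010000010111 = 0x10417 (21 bits → U+10417).

U+10417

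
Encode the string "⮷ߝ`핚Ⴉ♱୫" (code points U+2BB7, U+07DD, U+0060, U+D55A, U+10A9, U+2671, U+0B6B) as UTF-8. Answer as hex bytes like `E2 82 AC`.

E2 AE B7 DF 9D 60 ED 95 9A E1 82 A9 E2 99 B1 E0 AD AB

U+2BB7: 3-byte form → E2 AE B7.
U+07DD: 2-byte form → DF 9D.
U+0060: 1-byte form → 60.
U+D55A: 3-byte form → ED 95 9A.
U+10A9: 3-byte form → E1 82 A9.
U+2671: 3-byte form → E2 99 B1.
U+0B6B: 3-byte form → E0 AD AB.
Concatenated (18 bytes): E2 AE B7 DF 9D 60 ED 95 9A E1 82 A9 E2 99 B1 E0 AD AB.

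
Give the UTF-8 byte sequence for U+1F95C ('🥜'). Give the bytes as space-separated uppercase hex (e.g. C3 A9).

F0 9F A5 9C

U+1F95C = 0x1F95C = 129372 decimal. In range U+10000–U+10FFFF → 4-byte form: 11110xxx 10xxxxxx 10xxxxxx 10xxxxxx.
Binary (21 bits): 000011111100101011100.
Split 3+6+6+6: 000 | 011111 | 100101 | 011100.
Byte 1: 11110000 = 0xF0.
Byte 2: 10011111 = 0x9F.
Byte 3: 10100101 = 0xA5.
Byte 4: 10011100 = 0x9C.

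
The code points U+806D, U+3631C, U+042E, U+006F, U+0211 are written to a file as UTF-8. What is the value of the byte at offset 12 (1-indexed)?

1-indexed offset 12 is 0-indexed offset 11.
U+806D → 3-byte form E8 81 AD at offsets 0–2.
U+3631C → 4-byte form F0 B6 8C 9C at offsets 3–6.
U+042E → 2-byte form D0 AE at offsets 7–8.
U+006F → 1-byte form 6F at offsets 9–9.
U+0211 → 2-byte form C8 91 at offsets 10–11.
Offset 11 falls in char 5's range; it's byte 2 of C8 91 = 0x91.

0x91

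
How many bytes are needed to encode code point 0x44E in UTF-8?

2

U+044E = 0x44E. UTF-8 uses 1 byte below 0x80, 2 below 0x800, 3 below 0x10000, 4 up to 0x10FFFF. 0x44E is in U+0080–U+07FF → 2 bytes.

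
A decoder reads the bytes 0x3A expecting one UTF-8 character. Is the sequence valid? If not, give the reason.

valid

Leading byte 0x3A = 00111010 → 1-byte form.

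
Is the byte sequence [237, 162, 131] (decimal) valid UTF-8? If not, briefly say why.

invalid (encodes a surrogate (U+D800–U+DFFF))

Structurally a 3-byte sequence; payload = 0xD883.
But 0xD883 is in U+D800–U+DFFF, the surrogate range. Surrogates are not Unicode scalar values and are forbidden in UTF-8.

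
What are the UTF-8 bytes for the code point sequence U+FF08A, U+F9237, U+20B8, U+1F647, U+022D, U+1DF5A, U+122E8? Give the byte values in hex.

F3 BF 82 8A F3 B9 88 B7 E2 82 B8 F0 9F 99 87 C8 AD F0 9D BD 9A F0 92 8B A8

U+FF08A: 4-byte form → F3 BF 82 8A.
U+F9237: 4-byte form → F3 B9 88 B7.
U+20B8: 3-byte form → E2 82 B8.
U+1F647: 4-byte form → F0 9F 99 87.
U+022D: 2-byte form → C8 AD.
U+1DF5A: 4-byte form → F0 9D BD 9A.
U+122E8: 4-byte form → F0 92 8B A8.
Concatenated (25 bytes): F3 BF 82 8A F3 B9 88 B7 E2 82 B8 F0 9F 99 87 C8 AD F0 9D BD 9A F0 92 8B A8.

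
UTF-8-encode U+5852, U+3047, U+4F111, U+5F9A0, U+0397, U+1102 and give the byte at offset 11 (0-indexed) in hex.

0x9F

U+5852 → 3-byte form E5 A1 92 at offsets 0–2.
U+3047 → 3-byte form E3 81 87 at offsets 3–5.
U+4F111 → 4-byte form F1 8F 84 91 at offsets 6–9.
U+5F9A0 → 4-byte form F1 9F A6 A0 at offsets 10–13.
Offset 11 falls in char 4's range; it's byte 2 of F1 9F A6 A0 = 0x9F.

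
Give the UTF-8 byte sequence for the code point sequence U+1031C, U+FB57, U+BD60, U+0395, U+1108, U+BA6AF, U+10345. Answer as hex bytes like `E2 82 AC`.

F0 90 8C 9C EF AD 97 EB B5 A0 CE 95 E1 84 88 F2 BA 9A AF F0 90 8D 85

U+1031C: 4-byte form → F0 90 8C 9C.
U+FB57: 3-byte form → EF AD 97.
U+BD60: 3-byte form → EB B5 A0.
U+0395: 2-byte form → CE 95.
U+1108: 3-byte form → E1 84 88.
U+BA6AF: 4-byte form → F2 BA 9A AF.
U+10345: 4-byte form → F0 90 8D 85.
Concatenated (23 bytes): F0 90 8C 9C EF AD 97 EB B5 A0 CE 95 E1 84 88 F2 BA 9A AF F0 90 8D 85.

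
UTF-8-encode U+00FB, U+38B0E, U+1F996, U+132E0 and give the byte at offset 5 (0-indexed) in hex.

0x8E

U+00FB → 2-byte form C3 BB at offsets 0–1.
U+38B0E → 4-byte form F0 B8 AC 8E at offsets 2–5.
Offset 5 falls in char 2's range; it's byte 4 of F0 B8 AC 8E = 0x8E.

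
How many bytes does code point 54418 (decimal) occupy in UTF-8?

U+D492 = 0xD492. UTF-8 uses 1 byte below 0x80, 2 below 0x800, 3 below 0x10000, 4 up to 0x10FFFF. 0xD492 is in U+0800–U+FFFF → 3 bytes.

3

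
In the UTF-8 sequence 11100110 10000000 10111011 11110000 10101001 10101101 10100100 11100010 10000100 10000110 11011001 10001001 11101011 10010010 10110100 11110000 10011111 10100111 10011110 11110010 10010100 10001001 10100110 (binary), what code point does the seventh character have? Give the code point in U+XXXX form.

Offset 0: leading byte 0xE6 = 11100110 → 3-byte char #1 = E6 80 BB.
Offset 3: leading byte 0xF0 = 11110000 → 4-byte char #2 = F0 A9 AD A4.
Offset 7: leading byte 0xE2 = 11100010 → 3-byte char #3 = E2 84 86.
Offset 10: leading byte 0xD9 = 11011001 → 2-byte char #4 = D9 89.
Offset 12: leading byte 0xEB = 11101011 → 3-byte char #5 = EB 92 B4.
Offset 15: leading byte 0xF0 = 11110000 → 4-byte char #6 = F0 9F A7 9E.
Offset 19: leading byte 0xF2 = 11110010 → 4-byte char #7 = F2 94 89 A6.
Leading byte 0xF2 = 11110010 matches 11110xxx → 4-byte sequence.
Byte 1: 0xF2 = 11110010, payload 010 (3 bits).
Byte 2: 0x94 = 10010100 (10xxxxxx ✓), payload 010100.
Byte 3: 0x89 = 10001001 (10xxxxxx ✓), payload 001001.
Byte 4: 0xA6 = 10100110 (10xxxxxx ✓), payload 100110.
Concatenate: 010010100001001100110 = 0x94266 (21 bits → U+94266).

U+94266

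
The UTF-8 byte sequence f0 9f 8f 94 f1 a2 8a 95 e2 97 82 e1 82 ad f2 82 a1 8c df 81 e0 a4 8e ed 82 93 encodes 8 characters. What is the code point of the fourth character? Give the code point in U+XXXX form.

U+10AD

Offset 0: leading byte 0xF0 = 11110000 → 4-byte char #1 = F0 9F 8F 94.
Offset 4: leading byte 0xF1 = 11110001 → 4-byte char #2 = F1 A2 8A 95.
Offset 8: leading byte 0xE2 = 11100010 → 3-byte char #3 = E2 97 82.
Offset 11: leading byte 0xE1 = 11100001 → 3-byte char #4 = E1 82 AD.
Leading byte 0xE1 = 11100001 matches 1110xxxx → 3-byte sequence.
Byte 1: 0xE1 = 11100001, payload 0001 (4 bits).
Byte 2: 0x82 = 10000010 (10xxxxxx ✓), payload 000010.
Byte 3: 0xAD = 10101101 (10xxxxxx ✓), payload 101101.
Concatenate: 0001000010101101 = 0x10AD (16 bits → U+10AD).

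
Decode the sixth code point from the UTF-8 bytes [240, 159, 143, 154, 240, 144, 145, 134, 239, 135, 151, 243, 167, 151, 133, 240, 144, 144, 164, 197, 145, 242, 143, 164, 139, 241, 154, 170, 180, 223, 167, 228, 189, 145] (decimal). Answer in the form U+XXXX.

Offset 0: leading byte 0xF0 = 11110000 → 4-byte char #1 = F0 9F 8F 9A.
Offset 4: leading byte 0xF0 = 11110000 → 4-byte char #2 = F0 90 91 86.
Offset 8: leading byte 0xEF = 11101111 → 3-byte char #3 = EF 87 97.
Offset 11: leading byte 0xF3 = 11110011 → 4-byte char #4 = F3 A7 97 85.
Offset 15: leading byte 0xF0 = 11110000 → 4-byte char #5 = F0 90 90 A4.
Offset 19: leading byte 0xC5 = 11000101 → 2-byte char #6 = C5 91.
Leading byte 0xC5 = 11000101 matches 110xxxxx → 2-byte sequence.
Byte 1: 0xC5 = 11000101, payload 00101 (5 bits).
Byte 2: 0x91 = 10010001 (10xxxxxx ✓), payload 010001.
Concatenate: 00101010001 = 0x151 (11 bits → U+0151).

U+0151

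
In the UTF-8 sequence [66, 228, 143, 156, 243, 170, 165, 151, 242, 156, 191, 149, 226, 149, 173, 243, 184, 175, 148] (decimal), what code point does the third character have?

U+EA957

Offset 0: leading byte 0x42 = 01000010 → 1-byte char #1 = 42.
Offset 1: leading byte 0xE4 = 11100100 → 3-byte char #2 = E4 8F 9C.
Offset 4: leading byte 0xF3 = 11110011 → 4-byte char #3 = F3 AA A5 97.
Leading byte 0xF3 = 11110011 matches 11110xxx → 4-byte sequence.
Byte 1: 0xF3 = 11110011, payload 011 (3 bits).
Byte 2: 0xAA = 10101010 (10xxxxxx ✓), payload 101010.
Byte 3: 0xA5 = 10100101 (10xxxxxx ✓), payload 100101.
Byte 4: 0x97 = 10010111 (10xxxxxx ✓), payload 010111.
Concatenate: 011101010100101010111 = 0xEA957 (21 bits → U+EA957).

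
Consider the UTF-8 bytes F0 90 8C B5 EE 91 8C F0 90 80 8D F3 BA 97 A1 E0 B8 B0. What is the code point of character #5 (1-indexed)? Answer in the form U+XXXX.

U+0E30

Offset 0: leading byte 0xF0 = 11110000 → 4-byte char #1 = F0 90 8C B5.
Offset 4: leading byte 0xEE = 11101110 → 3-byte char #2 = EE 91 8C.
Offset 7: leading byte 0xF0 = 11110000 → 4-byte char #3 = F0 90 80 8D.
Offset 11: leading byte 0xF3 = 11110011 → 4-byte char #4 = F3 BA 97 A1.
Offset 15: leading byte 0xE0 = 11100000 → 3-byte char #5 = E0 B8 B0.
Leading byte 0xE0 = 11100000 matches 1110xxxx → 3-byte sequence.
Byte 1: 0xE0 = 11100000, payload 0000 (4 bits).
Byte 2: 0xB8 = 10111000 (10xxxxxx ✓), payload 111000.
Byte 3: 0xB0 = 10110000 (10xxxxxx ✓), payload 110000.
Concatenate: 0000111000110000 = 0xE30 (16 bits → U+0E30).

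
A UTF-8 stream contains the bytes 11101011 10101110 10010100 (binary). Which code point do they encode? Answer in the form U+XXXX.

U+BB94

Leading byte 0xEB = 11101011 matches 1110xxxx → 3-byte sequence.
Byte 1: 0xEB = 11101011, payload 1011 (4 bits).
Byte 2: 0xAE = 10101110 (10xxxxxx ✓), payload 101110.
Byte 3: 0x94 = 10010100 (10xxxxxx ✓), payload 010100.
Concatenate: 1011101110010100 = 0xBB94 (16 bits → U+BB94).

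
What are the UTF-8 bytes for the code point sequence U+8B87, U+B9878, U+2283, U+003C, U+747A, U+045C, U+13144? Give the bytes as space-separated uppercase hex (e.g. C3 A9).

E8 AE 87 F2 B9 A1 B8 E2 8A 83 3C E7 91 BA D1 9C F0 93 85 84

U+8B87: 3-byte form → E8 AE 87.
U+B9878: 4-byte form → F2 B9 A1 B8.
U+2283: 3-byte form → E2 8A 83.
U+003C: 1-byte form → 3C.
U+747A: 3-byte form → E7 91 BA.
U+045C: 2-byte form → D1 9C.
U+13144: 4-byte form → F0 93 85 84.
Concatenated (20 bytes): E8 AE 87 F2 B9 A1 B8 E2 8A 83 3C E7 91 BA D1 9C F0 93 85 84.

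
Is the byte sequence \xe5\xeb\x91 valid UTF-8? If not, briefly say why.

invalid (non-continuation byte where continuation expected)

Leading byte 0xE5 = 11100101 → 3-byte form.
Byte 2 is 0xEB = 11101011, which is not 10xxxxxx — expected a continuation byte.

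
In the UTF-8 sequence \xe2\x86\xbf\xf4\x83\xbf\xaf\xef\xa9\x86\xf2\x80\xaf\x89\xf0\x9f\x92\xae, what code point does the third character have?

U+FA46

Offset 0: leading byte 0xE2 = 11100010 → 3-byte char #1 = E2 86 BF.
Offset 3: leading byte 0xF4 = 11110100 → 4-byte char #2 = F4 83 BF AF.
Offset 7: leading byte 0xEF = 11101111 → 3-byte char #3 = EF A9 86.
Leading byte 0xEF = 11101111 matches 1110xxxx → 3-byte sequence.
Byte 1: 0xEF = 11101111, payload 1111 (4 bits).
Byte 2: 0xA9 = 10101001 (10xxxxxx ✓), payload 101001.
Byte 3: 0x86 = 10000110 (10xxxxxx ✓), payload 000110.
Concatenate: 1111101001000110 = 0xFA46 (16 bits → U+FA46).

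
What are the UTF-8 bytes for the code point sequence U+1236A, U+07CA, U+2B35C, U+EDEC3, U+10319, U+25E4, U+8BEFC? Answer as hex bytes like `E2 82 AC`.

U+1236A: 4-byte form → F0 92 8D AA.
U+07CA: 2-byte form → DF 8A.
U+2B35C: 4-byte form → F0 AB 8D 9C.
U+EDEC3: 4-byte form → F3 AD BB 83.
U+10319: 4-byte form → F0 90 8C 99.
U+25E4: 3-byte form → E2 97 A4.
U+8BEFC: 4-byte form → F2 8B BB BC.
Concatenated (25 bytes): F0 92 8D AA DF 8A F0 AB 8D 9C F3 AD BB 83 F0 90 8C 99 E2 97 A4 F2 8B BB BC.

F0 92 8D AA DF 8A F0 AB 8D 9C F3 AD BB 83 F0 90 8C 99 E2 97 A4 F2 8B BB BC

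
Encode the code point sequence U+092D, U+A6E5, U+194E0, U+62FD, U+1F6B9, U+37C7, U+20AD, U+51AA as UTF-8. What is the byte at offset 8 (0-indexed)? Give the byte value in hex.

U+092D → 3-byte form E0 A4 AD at offsets 0–2.
U+A6E5 → 3-byte form EA 9B A5 at offsets 3–5.
U+194E0 → 4-byte form F0 99 93 A0 at offsets 6–9.
Offset 8 falls in char 3's range; it's byte 3 of F0 99 93 A0 = 0x93.

0x93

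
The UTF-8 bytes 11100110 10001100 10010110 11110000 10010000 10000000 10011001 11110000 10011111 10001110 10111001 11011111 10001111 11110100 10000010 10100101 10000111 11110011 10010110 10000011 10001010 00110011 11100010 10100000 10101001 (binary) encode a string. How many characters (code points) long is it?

8

Byte at offset 0: 0xE6 = 11100110 → 3-byte char (#1). Advance 3.
Byte at offset 3: 0xF0 = 11110000 → 4-byte char (#2). Advance 4.
Byte at offset 7: 0xF0 = 11110000 → 4-byte char (#3). Advance 4.
Byte at offset 11: 0xDF = 11011111 → 2-byte char (#4). Advance 2.
Byte at offset 13: 0xF4 = 11110100 → 4-byte char (#5). Advance 4.
Byte at offset 17: 0xF3 = 11110011 → 4-byte char (#6). Advance 4.
Byte at offset 21: 0x33 = 00110011 → 1-byte char (#7). Advance 1.
Byte at offset 22: 0xE2 = 11100010 → 3-byte char (#8). Advance 3.
Reached end at offset 25 after 8 code points.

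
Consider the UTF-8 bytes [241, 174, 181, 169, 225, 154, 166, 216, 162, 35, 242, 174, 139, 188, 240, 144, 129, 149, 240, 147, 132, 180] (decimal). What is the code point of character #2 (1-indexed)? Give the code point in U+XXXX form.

Offset 0: leading byte 0xF1 = 11110001 → 4-byte char #1 = F1 AE B5 A9.
Offset 4: leading byte 0xE1 = 11100001 → 3-byte char #2 = E1 9A A6.
Leading byte 0xE1 = 11100001 matches 1110xxxx → 3-byte sequence.
Byte 1: 0xE1 = 11100001, payload 0001 (4 bits).
Byte 2: 0x9A = 10011010 (10xxxxxx ✓), payload 011010.
Byte 3: 0xA6 = 10100110 (10xxxxxx ✓), payload 100110.
Concatenate: 0001011010100110 = 0x16A6 (16 bits → U+16A6).

U+16A6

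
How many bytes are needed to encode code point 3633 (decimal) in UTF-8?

3

U+0E31 = 0xE31. UTF-8 uses 1 byte below 0x80, 2 below 0x800, 3 below 0x10000, 4 up to 0x10FFFF. 0xE31 is in U+0800–U+FFFF → 3 bytes.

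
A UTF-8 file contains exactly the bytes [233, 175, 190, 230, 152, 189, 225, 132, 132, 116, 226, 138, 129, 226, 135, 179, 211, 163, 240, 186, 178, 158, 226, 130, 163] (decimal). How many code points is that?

Byte at offset 0: 0xE9 = 11101001 → 3-byte char (#1). Advance 3.
Byte at offset 3: 0xE6 = 11100110 → 3-byte char (#2). Advance 3.
Byte at offset 6: 0xE1 = 11100001 → 3-byte char (#3). Advance 3.
Byte at offset 9: 0x74 = 01110100 → 1-byte char (#4). Advance 1.
Byte at offset 10: 0xE2 = 11100010 → 3-byte char (#5). Advance 3.
Byte at offset 13: 0xE2 = 11100010 → 3-byte char (#6). Advance 3.
Byte at offset 16: 0xD3 = 11010011 → 2-byte char (#7). Advance 2.
Byte at offset 18: 0xF0 = 11110000 → 4-byte char (#8). Advance 4.
Byte at offset 22: 0xE2 = 11100010 → 3-byte char (#9). Advance 3.
Reached end at offset 25 after 9 code points.

9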